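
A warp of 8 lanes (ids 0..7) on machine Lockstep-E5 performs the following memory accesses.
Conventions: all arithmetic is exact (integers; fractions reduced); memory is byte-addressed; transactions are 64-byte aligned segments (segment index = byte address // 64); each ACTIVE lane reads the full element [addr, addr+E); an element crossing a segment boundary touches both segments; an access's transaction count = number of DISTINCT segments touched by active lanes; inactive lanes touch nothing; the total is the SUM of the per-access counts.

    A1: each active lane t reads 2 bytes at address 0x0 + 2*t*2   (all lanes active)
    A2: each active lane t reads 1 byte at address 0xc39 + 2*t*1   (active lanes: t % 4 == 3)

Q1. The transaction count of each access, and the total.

A1: 1 transaction
A2: 2 transactions

Answer: 1,2; total 3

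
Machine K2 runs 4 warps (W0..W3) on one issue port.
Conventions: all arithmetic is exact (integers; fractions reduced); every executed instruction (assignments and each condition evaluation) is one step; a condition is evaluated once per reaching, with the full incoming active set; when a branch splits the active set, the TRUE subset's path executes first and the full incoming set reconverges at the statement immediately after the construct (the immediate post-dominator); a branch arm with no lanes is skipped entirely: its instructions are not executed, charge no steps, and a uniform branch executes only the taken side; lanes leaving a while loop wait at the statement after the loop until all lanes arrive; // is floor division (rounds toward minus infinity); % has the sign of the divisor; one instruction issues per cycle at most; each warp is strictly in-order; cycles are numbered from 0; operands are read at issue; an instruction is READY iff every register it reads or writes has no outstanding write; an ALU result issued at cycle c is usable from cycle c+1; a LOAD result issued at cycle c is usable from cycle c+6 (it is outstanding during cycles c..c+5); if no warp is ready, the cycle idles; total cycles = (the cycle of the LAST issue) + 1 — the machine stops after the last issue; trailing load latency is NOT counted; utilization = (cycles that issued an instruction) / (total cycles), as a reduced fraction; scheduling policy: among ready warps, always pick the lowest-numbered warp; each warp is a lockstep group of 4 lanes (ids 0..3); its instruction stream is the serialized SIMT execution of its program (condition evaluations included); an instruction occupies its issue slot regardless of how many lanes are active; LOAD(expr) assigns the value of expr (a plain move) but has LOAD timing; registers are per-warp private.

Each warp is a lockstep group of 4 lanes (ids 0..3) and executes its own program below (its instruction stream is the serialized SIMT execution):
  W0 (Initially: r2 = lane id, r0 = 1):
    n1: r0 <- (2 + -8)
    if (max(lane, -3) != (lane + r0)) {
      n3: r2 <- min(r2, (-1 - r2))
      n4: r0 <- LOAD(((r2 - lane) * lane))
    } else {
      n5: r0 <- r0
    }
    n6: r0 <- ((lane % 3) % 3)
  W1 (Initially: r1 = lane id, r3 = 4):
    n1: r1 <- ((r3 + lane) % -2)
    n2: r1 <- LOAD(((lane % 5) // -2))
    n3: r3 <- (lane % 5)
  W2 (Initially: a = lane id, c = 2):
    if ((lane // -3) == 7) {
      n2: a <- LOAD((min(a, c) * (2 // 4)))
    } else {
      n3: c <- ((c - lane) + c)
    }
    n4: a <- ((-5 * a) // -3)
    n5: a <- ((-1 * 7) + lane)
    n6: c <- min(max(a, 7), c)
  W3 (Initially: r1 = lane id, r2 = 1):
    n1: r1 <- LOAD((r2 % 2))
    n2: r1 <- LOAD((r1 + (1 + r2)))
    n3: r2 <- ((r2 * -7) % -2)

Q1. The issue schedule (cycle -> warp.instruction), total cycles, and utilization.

cycle 0: W0.I0
cycle 1: W0.I1
cycle 2: W0.I2
cycle 3: W0.I3
cycle 4: W1.I0
cycle 5: W1.I1
cycle 6: W1.I2
cycle 7: W2.I0
cycle 8: W2.I1
cycle 9: W0.I4
cycle 10: W2.I2
cycle 11: W2.I3
cycle 12: W2.I4
cycle 13: W3.I0
cycle 14: idle
cycle 15: idle
cycle 16: idle
cycle 17: idle
cycle 18: idle
cycle 19: W3.I1
cycle 20: W3.I2

Answer: 21 cycles, utilization 16/21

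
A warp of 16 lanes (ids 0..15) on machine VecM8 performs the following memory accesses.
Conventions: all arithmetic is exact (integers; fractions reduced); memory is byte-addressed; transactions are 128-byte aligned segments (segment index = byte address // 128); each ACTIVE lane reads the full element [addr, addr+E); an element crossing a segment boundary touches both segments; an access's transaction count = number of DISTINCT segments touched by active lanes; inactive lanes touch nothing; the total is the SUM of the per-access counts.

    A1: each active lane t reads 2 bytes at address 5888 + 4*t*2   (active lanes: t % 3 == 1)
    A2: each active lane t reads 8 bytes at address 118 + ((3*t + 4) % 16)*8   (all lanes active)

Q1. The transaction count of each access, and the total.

A1: 1 transaction
A2: 2 transactions

Answer: 1,2; total 3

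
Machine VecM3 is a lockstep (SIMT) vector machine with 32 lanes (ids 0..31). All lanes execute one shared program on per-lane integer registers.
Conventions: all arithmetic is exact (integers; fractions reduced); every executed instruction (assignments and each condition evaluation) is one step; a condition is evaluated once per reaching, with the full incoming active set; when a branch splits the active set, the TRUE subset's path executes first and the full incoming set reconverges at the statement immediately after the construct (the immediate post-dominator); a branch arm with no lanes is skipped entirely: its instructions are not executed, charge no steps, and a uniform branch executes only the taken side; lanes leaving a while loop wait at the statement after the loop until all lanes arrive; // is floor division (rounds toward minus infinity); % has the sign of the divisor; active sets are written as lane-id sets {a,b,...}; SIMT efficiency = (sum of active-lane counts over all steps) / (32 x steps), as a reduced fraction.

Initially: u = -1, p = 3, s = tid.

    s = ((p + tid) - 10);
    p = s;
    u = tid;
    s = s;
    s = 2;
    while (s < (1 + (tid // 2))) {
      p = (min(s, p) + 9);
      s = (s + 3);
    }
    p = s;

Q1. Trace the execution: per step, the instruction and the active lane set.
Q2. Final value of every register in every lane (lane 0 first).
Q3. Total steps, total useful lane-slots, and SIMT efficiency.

step 0: s <- ((p + tid) - 10)        {0,1,2,3,4,5,6,7,8,9,10,11,12,13,14,15,16,17,18,19,20,21,22,23,24,25,26,27,28,29,30,31}
step 1: p <- s                       {0,1,2,3,4,5,6,7,8,9,10,11,12,13,14,15,16,17,18,19,20,21,22,23,24,25,26,27,28,29,30,31}
step 2: u <- tid                     {0,1,2,3,4,5,6,7,8,9,10,11,12,13,14,15,16,17,18,19,20,21,22,23,24,25,26,27,28,29,30,31}
step 3: s <- s                       {0,1,2,3,4,5,6,7,8,9,10,11,12,13,14,15,16,17,18,19,20,21,22,23,24,25,26,27,28,29,30,31}
step 4: s <- 2                       {0,1,2,3,4,5,6,7,8,9,10,11,12,13,14,15,16,17,18,19,20,21,22,23,24,25,26,27,28,29,30,31}
step 5: eval (s < (1 + (tid // 2)))  {0,1,2,3,4,5,6,7,8,9,10,11,12,13,14,15,16,17,18,19,20,21,22,23,24,25,26,27,28,29,30,31}
step 6: p <- (min(s, p) + 9)         {4,5,6,7,8,9,10,11,12,13,14,15,16,17,18,19,20,21,22,23,24,25,26,27,28,29,30,31}
step 7: s <- (s + 3)                 {4,5,6,7,8,9,10,11,12,13,14,15,16,17,18,19,20,21,22,23,24,25,26,27,28,29,30,31}
step 8: eval (s < (1 + (tid // 2)))  {4,5,6,7,8,9,10,11,12,13,14,15,16,17,18,19,20,21,22,23,24,25,26,27,28,29,30,31}
step 9: p <- (min(s, p) + 9)         {10,11,12,13,14,15,16,17,18,19,20,21,22,23,24,25,26,27,28,29,30,31}
step 10: s <- (s + 3)                 {10,11,12,13,14,15,16,17,18,19,20,21,22,23,24,25,26,27,28,29,30,31}
step 11: eval (s < (1 + (tid // 2)))  {10,11,12,13,14,15,16,17,18,19,20,21,22,23,24,25,26,27,28,29,30,31}
step 12: p <- (min(s, p) + 9)         {16,17,18,19,20,21,22,23,24,25,26,27,28,29,30,31}
step 13: s <- (s + 3)                 {16,17,18,19,20,21,22,23,24,25,26,27,28,29,30,31}
step 14: eval (s < (1 + (tid // 2)))  {16,17,18,19,20,21,22,23,24,25,26,27,28,29,30,31}
step 15: p <- (min(s, p) + 9)         {22,23,24,25,26,27,28,29,30,31}
step 16: s <- (s + 3)                 {22,23,24,25,26,27,28,29,30,31}
step 17: eval (s < (1 + (tid // 2)))  {22,23,24,25,26,27,28,29,30,31}
step 18: p <- (min(s, p) + 9)         {28,29,30,31}
step 19: s <- (s + 3)                 {28,29,30,31}
step 20: eval (s < (1 + (tid // 2)))  {28,29,30,31}
step 21: p <- s                       {0,1,2,3,4,5,6,7,8,9,10,11,12,13,14,15,16,17,18,19,20,21,22,23,24,25,26,27,28,29,30,31}

Answer: 22 steps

u: 0,1,2,3,4,5,6,7,8,9,10,11,12,13,14,15,16,17,18,19,20,21,22,23,24,25,26,27,28,29,30,31
p: 2,2,2,2,5,5,5,5,5,5,8,8,8,8,8,8,11,11,11,11,11,11,14,14,14,14,14,14,17,17,17,17
s: 2,2,2,2,5,5,5,5,5,5,8,8,8,8,8,8,11,11,11,11,11,11,14,14,14,14,14,14,17,17,17,17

steps = 22; useful = 464; efficiency = 464/704 = 29/44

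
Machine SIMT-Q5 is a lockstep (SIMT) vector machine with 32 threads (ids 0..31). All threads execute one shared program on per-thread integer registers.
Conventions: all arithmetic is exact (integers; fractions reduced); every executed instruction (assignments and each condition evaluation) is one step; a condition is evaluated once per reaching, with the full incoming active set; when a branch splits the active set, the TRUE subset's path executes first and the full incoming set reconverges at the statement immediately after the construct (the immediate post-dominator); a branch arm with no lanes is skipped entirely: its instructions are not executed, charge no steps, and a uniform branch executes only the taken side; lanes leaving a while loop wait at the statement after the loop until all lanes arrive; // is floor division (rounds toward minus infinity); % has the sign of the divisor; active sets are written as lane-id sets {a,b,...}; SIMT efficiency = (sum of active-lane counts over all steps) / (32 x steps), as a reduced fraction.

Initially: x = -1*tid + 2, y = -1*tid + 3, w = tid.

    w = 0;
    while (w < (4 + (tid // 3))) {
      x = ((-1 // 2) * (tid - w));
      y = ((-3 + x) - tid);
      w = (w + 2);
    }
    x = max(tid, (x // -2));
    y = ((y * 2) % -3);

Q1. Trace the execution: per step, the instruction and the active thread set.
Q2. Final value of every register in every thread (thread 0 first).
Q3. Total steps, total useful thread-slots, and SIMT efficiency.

step 0: w <- 0                       {0,1,2,3,4,5,6,7,8,9,10,11,12,13,14,15,16,17,18,19,20,21,22,23,24,25,26,27,28,29,30,31}
step 1: eval (w < (4 + (tid // 3)))  {0,1,2,3,4,5,6,7,8,9,10,11,12,13,14,15,16,17,18,19,20,21,22,23,24,25,26,27,28,29,30,31}
step 2: x <- ((-1 // 2) * (tid - w)) {0,1,2,3,4,5,6,7,8,9,10,11,12,13,14,15,16,17,18,19,20,21,22,23,24,25,26,27,28,29,30,31}
step 3: y <- ((-3 + x) - tid)        {0,1,2,3,4,5,6,7,8,9,10,11,12,13,14,15,16,17,18,19,20,21,22,23,24,25,26,27,28,29,30,31}
step 4: w <- (w + 2)                 {0,1,2,3,4,5,6,7,8,9,10,11,12,13,14,15,16,17,18,19,20,21,22,23,24,25,26,27,28,29,30,31}
step 5: eval (w < (4 + (tid // 3)))  {0,1,2,3,4,5,6,7,8,9,10,11,12,13,14,15,16,17,18,19,20,21,22,23,24,25,26,27,28,29,30,31}
step 6: x <- ((-1 // 2) * (tid - w)) {0,1,2,3,4,5,6,7,8,9,10,11,12,13,14,15,16,17,18,19,20,21,22,23,24,25,26,27,28,29,30,31}
step 7: y <- ((-3 + x) - tid)        {0,1,2,3,4,5,6,7,8,9,10,11,12,13,14,15,16,17,18,19,20,21,22,23,24,25,26,27,28,29,30,31}
step 8: w <- (w + 2)                 {0,1,2,3,4,5,6,7,8,9,10,11,12,13,14,15,16,17,18,19,20,21,22,23,24,25,26,27,28,29,30,31}
step 9: eval (w < (4 + (tid // 3)))  {0,1,2,3,4,5,6,7,8,9,10,11,12,13,14,15,16,17,18,19,20,21,22,23,24,25,26,27,28,29,30,31}
step 10: x <- ((-1 // 2) * (tid - w)) {3,4,5,6,7,8,9,10,11,12,13,14,15,16,17,18,19,20,21,22,23,24,25,26,27,28,29,30,31}
step 11: y <- ((-3 + x) - tid)        {3,4,5,6,7,8,9,10,11,12,13,14,15,16,17,18,19,20,21,22,23,24,25,26,27,28,29,30,31}
step 12: w <- (w + 2)                 {3,4,5,6,7,8,9,10,11,12,13,14,15,16,17,18,19,20,21,22,23,24,25,26,27,28,29,30,31}
step 13: eval (w < (4 + (tid // 3)))  {3,4,5,6,7,8,9,10,11,12,13,14,15,16,17,18,19,20,21,22,23,24,25,26,27,28,29,30,31}
step 14: x <- ((-1 // 2) * (tid - w)) {9,10,11,12,13,14,15,16,17,18,19,20,21,22,23,24,25,26,27,28,29,30,31}
step 15: y <- ((-3 + x) - tid)        {9,10,11,12,13,14,15,16,17,18,19,20,21,22,23,24,25,26,27,28,29,30,31}
step 16: w <- (w + 2)                 {9,10,11,12,13,14,15,16,17,18,19,20,21,22,23,24,25,26,27,28,29,30,31}
step 17: eval (w < (4 + (tid // 3)))  {9,10,11,12,13,14,15,16,17,18,19,20,21,22,23,24,25,26,27,28,29,30,31}
step 18: x <- ((-1 // 2) * (tid - w)) {15,16,17,18,19,20,21,22,23,24,25,26,27,28,29,30,31}
step 19: y <- ((-3 + x) - tid)        {15,16,17,18,19,20,21,22,23,24,25,26,27,28,29,30,31}
step 20: w <- (w + 2)                 {15,16,17,18,19,20,21,22,23,24,25,26,27,28,29,30,31}
step 21: eval (w < (4 + (tid // 3)))  {15,16,17,18,19,20,21,22,23,24,25,26,27,28,29,30,31}
step 22: x <- ((-1 // 2) * (tid - w)) {21,22,23,24,25,26,27,28,29,30,31}
step 23: y <- ((-3 + x) - tid)        {21,22,23,24,25,26,27,28,29,30,31}
step 24: w <- (w + 2)                 {21,22,23,24,25,26,27,28,29,30,31}
step 25: eval (w < (4 + (tid // 3)))  {21,22,23,24,25,26,27,28,29,30,31}
step 26: x <- ((-1 // 2) * (tid - w)) {27,28,29,30,31}
step 27: y <- ((-3 + x) - tid)        {27,28,29,30,31}
step 28: w <- (w + 2)                 {27,28,29,30,31}
step 29: eval (w < (4 + (tid // 3)))  {27,28,29,30,31}
step 30: x <- max(tid, (x // -2))     {0,1,2,3,4,5,6,7,8,9,10,11,12,13,14,15,16,17,18,19,20,21,22,23,24,25,26,27,28,29,30,31}
step 31: y <- ((y * 2) % -3)          {0,1,2,3,4,5,6,7,8,9,10,11,12,13,14,15,16,17,18,19,20,21,22,23,24,25,26,27,28,29,30,31}

Answer: 32 steps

x: 0,1,2,3,4,5,6,7,8,9,10,11,12,13,14,15,16,17,18,19,20,21,22,23,24,25,26,27,28,29,30,31
y: -2,0,-1,-1,-2,0,-1,-2,0,0,-1,-2,0,-1,-2,-2,0,-1,-2,0,-1,-1,-2,0,-1,-2,0,0,-1,-2,0,-1
w: 4,4,4,6,6,6,6,6,6,8,8,8,8,8,8,10,10,10,10,10,10,12,12,12,12,12,12,14,14,14,14,14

steps = 32; useful = 724; efficiency = 724/1024 = 181/256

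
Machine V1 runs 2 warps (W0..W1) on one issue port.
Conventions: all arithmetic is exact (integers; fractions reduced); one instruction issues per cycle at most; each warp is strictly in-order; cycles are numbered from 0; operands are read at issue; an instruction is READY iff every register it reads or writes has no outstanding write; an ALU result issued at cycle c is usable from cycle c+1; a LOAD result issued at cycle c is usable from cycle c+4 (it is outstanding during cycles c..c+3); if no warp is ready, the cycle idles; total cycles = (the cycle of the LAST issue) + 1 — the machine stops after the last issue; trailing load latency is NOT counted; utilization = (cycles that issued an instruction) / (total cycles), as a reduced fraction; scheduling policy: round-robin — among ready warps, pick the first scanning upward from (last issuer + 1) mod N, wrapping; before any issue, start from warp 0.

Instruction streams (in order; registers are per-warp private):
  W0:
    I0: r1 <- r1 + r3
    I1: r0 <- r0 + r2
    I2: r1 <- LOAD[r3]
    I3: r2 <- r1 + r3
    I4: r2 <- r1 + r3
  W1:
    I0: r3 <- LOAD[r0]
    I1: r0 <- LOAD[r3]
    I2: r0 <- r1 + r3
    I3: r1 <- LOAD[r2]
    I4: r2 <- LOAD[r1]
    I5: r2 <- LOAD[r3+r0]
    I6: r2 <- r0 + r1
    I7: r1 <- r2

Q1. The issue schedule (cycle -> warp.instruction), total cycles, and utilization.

cycle 0: W0.I0
cycle 1: W1.I0
cycle 2: W0.I1
cycle 3: W0.I2
cycle 4: idle
cycle 5: W1.I1
cycle 6: idle
cycle 7: W0.I3
cycle 8: W0.I4
cycle 9: W1.I2
cycle 10: W1.I3
cycle 11: idle
cycle 12: idle
cycle 13: idle
cycle 14: W1.I4
cycle 15: idle
cycle 16: idle
cycle 17: idle
cycle 18: W1.I5
cycle 19: idle
cycle 20: idle
cycle 21: idle
cycle 22: W1.I6
cycle 23: W1.I7

Answer: 24 cycles, utilization 13/24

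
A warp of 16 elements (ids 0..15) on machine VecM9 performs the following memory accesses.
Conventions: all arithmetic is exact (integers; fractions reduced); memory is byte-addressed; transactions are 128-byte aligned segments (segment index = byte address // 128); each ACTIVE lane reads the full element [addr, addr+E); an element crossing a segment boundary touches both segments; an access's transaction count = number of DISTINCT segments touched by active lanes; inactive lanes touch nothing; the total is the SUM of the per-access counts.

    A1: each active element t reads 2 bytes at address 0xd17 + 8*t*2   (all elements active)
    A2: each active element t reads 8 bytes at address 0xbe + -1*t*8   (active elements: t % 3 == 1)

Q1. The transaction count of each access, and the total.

A1: 3 transactions
A2: 2 transactions

Answer: 3,2; total 5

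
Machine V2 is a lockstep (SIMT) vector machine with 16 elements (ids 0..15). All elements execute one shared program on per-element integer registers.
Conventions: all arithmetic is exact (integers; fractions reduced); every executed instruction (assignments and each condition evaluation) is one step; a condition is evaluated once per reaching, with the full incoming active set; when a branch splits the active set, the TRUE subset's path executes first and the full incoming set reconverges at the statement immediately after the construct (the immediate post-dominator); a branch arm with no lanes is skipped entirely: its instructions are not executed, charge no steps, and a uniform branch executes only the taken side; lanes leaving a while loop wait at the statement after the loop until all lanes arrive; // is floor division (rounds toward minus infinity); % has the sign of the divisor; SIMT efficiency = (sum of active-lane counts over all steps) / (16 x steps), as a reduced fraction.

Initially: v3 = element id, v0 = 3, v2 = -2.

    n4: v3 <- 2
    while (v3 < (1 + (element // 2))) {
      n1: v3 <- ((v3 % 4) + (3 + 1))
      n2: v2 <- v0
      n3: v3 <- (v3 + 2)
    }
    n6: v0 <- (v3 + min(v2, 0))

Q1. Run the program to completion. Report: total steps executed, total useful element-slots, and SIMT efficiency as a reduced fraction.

Answer: 7 steps, 96 useful, 6/7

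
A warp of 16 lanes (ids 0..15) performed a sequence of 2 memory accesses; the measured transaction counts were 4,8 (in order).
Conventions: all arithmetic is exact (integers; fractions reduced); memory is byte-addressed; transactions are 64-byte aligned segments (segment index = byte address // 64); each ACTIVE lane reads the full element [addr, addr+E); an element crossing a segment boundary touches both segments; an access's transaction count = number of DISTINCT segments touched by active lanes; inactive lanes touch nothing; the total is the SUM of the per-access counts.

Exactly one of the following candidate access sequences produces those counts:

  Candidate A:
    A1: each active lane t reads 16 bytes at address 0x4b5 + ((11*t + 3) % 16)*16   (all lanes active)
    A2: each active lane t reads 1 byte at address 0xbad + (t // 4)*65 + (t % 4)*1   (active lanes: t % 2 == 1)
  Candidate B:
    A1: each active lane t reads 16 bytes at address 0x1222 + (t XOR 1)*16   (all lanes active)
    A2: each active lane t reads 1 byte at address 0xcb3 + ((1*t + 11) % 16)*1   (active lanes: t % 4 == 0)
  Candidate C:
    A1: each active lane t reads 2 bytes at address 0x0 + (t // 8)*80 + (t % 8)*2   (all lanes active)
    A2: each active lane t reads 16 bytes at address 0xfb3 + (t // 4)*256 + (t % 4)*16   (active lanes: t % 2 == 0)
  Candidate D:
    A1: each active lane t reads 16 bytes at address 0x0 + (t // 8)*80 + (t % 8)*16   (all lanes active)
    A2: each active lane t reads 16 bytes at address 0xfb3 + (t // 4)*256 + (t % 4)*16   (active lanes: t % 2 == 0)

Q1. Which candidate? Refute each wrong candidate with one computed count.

A: A1 gives 5 transactions, not 4
B: A1 gives 5 transactions, not 4
C: A1 gives 2 transactions, not 4
D: all counts match (4,8)

Answer: D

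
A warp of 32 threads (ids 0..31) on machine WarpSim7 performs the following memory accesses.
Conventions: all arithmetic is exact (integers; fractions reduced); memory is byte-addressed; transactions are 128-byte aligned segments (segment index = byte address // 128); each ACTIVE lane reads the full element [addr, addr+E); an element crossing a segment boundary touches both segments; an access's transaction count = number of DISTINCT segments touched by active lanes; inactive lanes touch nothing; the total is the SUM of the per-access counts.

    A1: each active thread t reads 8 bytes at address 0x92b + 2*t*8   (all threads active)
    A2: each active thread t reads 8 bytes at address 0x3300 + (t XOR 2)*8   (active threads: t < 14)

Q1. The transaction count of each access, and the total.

A1: 5 transactions
A2: 1 transaction

Answer: 5,1; total 6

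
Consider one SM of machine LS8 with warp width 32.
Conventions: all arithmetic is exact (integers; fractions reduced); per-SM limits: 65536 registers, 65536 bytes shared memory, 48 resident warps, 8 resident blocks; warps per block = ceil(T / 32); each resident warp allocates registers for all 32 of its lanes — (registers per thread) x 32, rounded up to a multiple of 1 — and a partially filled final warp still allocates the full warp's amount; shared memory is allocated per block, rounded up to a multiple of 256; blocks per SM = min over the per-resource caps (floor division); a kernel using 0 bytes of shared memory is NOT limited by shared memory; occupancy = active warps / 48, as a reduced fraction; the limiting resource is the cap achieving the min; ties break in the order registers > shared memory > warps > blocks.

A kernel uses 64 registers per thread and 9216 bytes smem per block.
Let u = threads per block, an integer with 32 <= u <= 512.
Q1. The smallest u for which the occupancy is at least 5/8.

Answer: u = 129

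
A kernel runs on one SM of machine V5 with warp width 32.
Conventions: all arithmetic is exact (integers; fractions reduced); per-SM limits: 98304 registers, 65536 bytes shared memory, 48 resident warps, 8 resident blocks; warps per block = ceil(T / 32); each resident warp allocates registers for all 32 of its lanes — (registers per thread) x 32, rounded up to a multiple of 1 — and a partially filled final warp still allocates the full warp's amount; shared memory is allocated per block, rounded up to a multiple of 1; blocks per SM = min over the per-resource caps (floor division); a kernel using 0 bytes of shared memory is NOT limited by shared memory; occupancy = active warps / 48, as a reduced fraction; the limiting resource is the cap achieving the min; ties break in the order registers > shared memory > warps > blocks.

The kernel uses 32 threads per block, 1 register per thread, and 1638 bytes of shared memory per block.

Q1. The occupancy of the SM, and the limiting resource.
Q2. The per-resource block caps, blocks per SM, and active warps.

Answer: occupancy 1/6, limited by blocks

registers: 3072 blocks
shared memory: 40 blocks
warps: 48 blocks
blocks: 8 blocks

Answer: 8 blocks, 8 active warps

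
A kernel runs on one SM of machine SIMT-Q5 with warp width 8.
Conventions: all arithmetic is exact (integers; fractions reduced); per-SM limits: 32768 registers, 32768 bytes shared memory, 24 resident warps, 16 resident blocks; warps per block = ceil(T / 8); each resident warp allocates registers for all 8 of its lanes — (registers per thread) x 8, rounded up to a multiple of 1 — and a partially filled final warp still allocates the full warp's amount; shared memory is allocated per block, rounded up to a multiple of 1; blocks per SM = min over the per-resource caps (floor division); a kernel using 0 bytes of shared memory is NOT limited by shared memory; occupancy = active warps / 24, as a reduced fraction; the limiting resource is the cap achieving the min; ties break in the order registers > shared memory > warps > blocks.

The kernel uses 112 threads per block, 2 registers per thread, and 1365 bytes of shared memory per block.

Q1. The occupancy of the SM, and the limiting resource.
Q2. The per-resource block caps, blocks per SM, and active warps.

Answer: occupancy 7/12, limited by warps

registers: 146 blocks
shared memory: 24 blocks
warps: 1 block
blocks: 16 blocks

Answer: 1 block, 14 active warps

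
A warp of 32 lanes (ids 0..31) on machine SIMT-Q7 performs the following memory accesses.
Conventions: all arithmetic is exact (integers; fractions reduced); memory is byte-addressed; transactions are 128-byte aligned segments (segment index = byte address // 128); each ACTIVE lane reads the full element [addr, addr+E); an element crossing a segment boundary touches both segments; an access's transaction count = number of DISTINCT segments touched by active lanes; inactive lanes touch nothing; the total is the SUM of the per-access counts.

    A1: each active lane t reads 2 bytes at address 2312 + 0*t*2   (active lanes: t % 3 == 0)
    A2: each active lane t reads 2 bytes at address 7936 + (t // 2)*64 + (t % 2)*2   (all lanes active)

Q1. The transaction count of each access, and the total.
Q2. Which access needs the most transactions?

A1: 1 transaction
A2: 8 transactions

Answer: 1,8; total 9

Answer: A2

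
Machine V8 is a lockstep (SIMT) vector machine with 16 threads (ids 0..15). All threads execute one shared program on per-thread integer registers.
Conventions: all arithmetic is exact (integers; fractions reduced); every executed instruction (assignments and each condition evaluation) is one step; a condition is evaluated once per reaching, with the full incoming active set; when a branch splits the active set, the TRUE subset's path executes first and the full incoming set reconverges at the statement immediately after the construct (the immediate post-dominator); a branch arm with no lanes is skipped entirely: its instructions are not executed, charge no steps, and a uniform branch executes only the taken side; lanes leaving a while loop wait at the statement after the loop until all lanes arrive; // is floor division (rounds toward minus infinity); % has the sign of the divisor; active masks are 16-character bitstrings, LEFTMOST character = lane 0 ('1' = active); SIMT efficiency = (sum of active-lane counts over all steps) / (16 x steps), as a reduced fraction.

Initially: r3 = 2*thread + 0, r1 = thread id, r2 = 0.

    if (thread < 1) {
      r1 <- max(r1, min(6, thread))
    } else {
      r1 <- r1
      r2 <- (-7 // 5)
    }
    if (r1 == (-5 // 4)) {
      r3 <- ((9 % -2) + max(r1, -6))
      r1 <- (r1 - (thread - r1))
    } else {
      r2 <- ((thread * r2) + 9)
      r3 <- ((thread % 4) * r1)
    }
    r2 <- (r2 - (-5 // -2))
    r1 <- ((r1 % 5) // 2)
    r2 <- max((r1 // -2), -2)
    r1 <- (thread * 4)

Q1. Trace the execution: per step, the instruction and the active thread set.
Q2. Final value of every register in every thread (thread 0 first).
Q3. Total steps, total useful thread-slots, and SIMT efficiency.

step 0: eval (thread < 1)            1111111111111111
step 1: r1 <- max(r1, min(6, thread)) 1000000000000000
step 2: r1 <- r1                     0111111111111111
step 3: r2 <- (-7 // 5)              0111111111111111
step 4: eval (r1 == (-5 // 4))       1111111111111111
step 5: r2 <- ((thread * r2) + 9)    1111111111111111
step 6: r3 <- ((thread % 4) * r1)    1111111111111111
step 7: r2 <- (r2 - (-5 // -2))      1111111111111111
step 8: r1 <- ((r1 % 5) // 2)        1111111111111111
step 9: r2 <- max((r1 // -2), -2)    1111111111111111
step 10: r1 <- (thread * 4)           1111111111111111

Answer: 11 steps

r3: 0,1,4,9,0,5,12,21,0,9,20,33,0,13,28,45
r1: 0,4,8,12,16,20,24,28,32,36,40,44,48,52,56,60
r2: 0,0,-1,-1,-1,0,0,-1,-1,-1,0,0,-1,-1,-1,0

steps = 11; useful = 159; efficiency = 159/176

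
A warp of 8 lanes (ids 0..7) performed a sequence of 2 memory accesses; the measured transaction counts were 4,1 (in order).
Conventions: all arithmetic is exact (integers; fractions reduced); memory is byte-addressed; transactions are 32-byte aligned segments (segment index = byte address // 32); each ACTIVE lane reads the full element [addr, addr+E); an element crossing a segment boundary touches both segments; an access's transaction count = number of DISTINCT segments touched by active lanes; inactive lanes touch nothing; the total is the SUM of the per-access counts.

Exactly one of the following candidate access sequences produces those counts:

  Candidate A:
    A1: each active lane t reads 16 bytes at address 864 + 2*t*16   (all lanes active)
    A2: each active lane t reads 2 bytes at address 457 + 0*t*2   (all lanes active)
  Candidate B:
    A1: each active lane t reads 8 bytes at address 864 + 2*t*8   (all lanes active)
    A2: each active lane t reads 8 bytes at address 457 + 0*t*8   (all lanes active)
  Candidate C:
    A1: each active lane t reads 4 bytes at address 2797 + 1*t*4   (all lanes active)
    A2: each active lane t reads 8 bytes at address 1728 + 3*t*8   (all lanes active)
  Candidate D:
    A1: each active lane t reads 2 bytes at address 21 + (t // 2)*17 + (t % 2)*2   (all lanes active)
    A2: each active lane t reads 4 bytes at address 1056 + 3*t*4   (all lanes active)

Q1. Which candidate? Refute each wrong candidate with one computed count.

A: A1 gives 8 transactions, not 4
C: A1 gives 2 transactions, not 4
D: A1 gives 3 transactions, not 4
B: all counts match (4,1)

Answer: B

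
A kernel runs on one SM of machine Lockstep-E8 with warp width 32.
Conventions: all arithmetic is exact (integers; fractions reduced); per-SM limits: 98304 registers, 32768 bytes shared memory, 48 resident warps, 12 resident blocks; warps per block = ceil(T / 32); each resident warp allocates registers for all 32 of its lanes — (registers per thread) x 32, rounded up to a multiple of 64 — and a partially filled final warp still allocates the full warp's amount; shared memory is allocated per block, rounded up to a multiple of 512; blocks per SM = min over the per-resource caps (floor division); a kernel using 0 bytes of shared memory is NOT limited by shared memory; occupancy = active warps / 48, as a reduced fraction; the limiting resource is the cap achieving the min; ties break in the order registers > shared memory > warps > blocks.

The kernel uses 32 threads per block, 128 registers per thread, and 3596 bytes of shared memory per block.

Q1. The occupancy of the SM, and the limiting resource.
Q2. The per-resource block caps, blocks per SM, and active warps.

Answer: occupancy 1/6, limited by shared memory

registers: 24 blocks
shared memory: 8 blocks
warps: 48 blocks
blocks: 12 blocks

Answer: 8 blocks, 8 active warps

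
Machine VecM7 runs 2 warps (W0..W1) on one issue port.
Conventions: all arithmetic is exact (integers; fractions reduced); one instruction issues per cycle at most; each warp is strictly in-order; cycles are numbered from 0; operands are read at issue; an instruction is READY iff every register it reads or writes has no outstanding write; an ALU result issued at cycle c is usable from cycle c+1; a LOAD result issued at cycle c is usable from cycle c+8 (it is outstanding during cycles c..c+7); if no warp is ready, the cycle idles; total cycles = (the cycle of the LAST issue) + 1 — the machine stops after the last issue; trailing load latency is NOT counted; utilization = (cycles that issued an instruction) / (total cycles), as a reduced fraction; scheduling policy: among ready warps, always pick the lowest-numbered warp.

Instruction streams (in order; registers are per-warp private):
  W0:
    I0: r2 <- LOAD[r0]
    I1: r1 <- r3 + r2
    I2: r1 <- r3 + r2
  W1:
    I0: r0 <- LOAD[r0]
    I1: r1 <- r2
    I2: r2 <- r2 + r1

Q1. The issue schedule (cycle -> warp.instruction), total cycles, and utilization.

cycle 0: W0.I0
cycle 1: W1.I0
cycle 2: W1.I1
cycle 3: W1.I2
cycle 4: idle
cycle 5: idle
cycle 6: idle
cycle 7: idle
cycle 8: W0.I1
cycle 9: W0.I2

Answer: 10 cycles, utilization 3/5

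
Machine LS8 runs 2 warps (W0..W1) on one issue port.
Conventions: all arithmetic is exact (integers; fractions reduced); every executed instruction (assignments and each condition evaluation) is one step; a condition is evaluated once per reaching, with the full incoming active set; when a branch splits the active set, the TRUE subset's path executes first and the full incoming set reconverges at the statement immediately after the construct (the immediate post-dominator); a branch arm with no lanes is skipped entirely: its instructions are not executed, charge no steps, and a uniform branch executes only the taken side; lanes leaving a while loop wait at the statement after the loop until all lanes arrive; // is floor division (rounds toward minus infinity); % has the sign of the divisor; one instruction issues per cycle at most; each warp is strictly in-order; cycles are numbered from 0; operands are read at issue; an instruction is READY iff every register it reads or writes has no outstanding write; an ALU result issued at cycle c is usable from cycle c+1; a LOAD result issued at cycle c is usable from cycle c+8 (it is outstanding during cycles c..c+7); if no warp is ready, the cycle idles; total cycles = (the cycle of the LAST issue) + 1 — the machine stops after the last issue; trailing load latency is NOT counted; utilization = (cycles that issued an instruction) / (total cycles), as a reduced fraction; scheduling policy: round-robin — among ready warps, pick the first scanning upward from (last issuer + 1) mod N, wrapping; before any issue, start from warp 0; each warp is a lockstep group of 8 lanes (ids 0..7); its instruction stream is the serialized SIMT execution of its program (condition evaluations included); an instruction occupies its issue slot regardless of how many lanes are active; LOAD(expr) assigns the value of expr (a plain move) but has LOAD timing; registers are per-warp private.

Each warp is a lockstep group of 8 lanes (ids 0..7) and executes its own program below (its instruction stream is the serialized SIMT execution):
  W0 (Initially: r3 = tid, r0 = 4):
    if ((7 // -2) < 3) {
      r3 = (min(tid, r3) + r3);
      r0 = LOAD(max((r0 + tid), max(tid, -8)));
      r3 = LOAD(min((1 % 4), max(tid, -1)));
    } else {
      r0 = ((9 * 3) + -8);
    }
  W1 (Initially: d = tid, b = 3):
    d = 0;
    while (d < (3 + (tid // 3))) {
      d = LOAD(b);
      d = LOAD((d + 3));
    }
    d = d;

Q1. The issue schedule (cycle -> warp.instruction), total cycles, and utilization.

cycle 0: W0.I0
cycle 1: W1.I0
cycle 2: W0.I1
cycle 3: W1.I1
cycle 4: W0.I2
cycle 5: W1.I2
cycle 6: W0.I3
cycle 7: idle
cycle 8: idle
cycle 9: idle
cycle 10: idle
cycle 11: idle
cycle 12: idle
cycle 13: W1.I3
cycle 14: idle
cycle 15: idle
cycle 16: idle
cycle 17: idle
cycle 18: idle
cycle 19: idle
cycle 20: idle
cycle 21: W1.I4
cycle 22: W1.I5

Answer: 23 cycles, utilization 10/23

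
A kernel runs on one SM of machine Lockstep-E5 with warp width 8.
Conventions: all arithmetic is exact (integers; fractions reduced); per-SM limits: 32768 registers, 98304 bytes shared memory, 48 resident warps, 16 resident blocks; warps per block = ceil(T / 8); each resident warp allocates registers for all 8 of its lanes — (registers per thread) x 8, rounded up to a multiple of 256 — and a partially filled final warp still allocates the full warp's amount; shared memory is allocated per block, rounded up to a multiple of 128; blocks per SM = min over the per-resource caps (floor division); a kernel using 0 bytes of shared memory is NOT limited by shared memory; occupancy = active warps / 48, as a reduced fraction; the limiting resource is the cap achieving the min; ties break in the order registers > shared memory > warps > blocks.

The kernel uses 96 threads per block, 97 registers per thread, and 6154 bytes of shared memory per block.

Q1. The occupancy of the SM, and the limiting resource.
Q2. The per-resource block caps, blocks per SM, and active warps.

Answer: occupancy 1/2, limited by registers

registers: 2 blocks
shared memory: 15 blocks
warps: 4 blocks
blocks: 16 blocks

Answer: 2 blocks, 24 active warps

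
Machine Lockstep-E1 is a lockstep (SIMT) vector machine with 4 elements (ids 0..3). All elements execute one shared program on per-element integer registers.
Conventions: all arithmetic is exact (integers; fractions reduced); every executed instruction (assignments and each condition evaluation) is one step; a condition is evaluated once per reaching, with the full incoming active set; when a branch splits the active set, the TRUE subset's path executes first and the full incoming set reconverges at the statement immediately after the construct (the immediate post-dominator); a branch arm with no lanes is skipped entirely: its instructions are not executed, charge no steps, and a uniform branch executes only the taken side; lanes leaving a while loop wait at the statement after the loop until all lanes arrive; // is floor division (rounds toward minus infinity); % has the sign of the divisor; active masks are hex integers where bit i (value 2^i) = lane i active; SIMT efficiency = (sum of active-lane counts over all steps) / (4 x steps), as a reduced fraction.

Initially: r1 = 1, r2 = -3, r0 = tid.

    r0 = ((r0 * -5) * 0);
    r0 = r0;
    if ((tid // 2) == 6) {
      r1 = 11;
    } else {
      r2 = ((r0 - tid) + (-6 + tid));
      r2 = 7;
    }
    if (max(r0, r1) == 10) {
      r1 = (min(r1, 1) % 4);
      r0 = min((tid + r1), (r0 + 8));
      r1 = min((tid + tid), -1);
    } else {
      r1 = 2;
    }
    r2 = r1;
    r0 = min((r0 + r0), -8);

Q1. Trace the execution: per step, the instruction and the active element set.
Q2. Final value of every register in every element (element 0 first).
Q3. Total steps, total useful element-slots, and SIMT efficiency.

step 0: r0 <- ((r0 * -5) * 0)        0xf
step 1: r0 <- r0                     0xf
step 2: eval ((tid // 2) == 6)       0xf
step 3: r2 <- ((r0 - tid) + (-6 + tid)) 0xf
step 4: r2 <- 7                      0xf
step 5: eval (max(r0, r1) == 10)     0xf
step 6: r1 <- 2                      0xf
step 7: r2 <- r1                     0xf
step 8: r0 <- min((r0 + r0), -8)     0xf

Answer: 9 steps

r1: 2,2,2,2
r2: 2,2,2,2
r0: -8,-8,-8,-8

steps = 9; useful = 36; efficiency = 36/36 = 1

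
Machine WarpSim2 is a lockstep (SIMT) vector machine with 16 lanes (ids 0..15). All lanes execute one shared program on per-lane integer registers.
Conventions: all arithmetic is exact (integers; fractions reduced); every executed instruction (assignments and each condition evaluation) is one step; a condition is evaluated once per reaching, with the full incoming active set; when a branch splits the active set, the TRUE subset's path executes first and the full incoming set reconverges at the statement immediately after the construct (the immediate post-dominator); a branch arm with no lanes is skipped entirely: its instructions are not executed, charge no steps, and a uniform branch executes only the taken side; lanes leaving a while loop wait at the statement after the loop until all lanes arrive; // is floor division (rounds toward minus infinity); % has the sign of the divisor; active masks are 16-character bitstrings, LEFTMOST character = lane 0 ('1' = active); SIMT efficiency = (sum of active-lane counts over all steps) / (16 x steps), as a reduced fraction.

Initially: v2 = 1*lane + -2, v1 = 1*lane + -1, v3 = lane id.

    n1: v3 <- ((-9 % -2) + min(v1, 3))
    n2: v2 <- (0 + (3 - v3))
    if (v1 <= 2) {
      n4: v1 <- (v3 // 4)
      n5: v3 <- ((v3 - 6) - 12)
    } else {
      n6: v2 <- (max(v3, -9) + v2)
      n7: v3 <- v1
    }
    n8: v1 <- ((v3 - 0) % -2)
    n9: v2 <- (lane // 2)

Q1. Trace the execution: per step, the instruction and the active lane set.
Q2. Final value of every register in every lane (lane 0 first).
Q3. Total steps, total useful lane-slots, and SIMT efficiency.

step 0: v3 <- ((-9 % -2) + min(v1, 3)) 1111111111111111
step 1: v2 <- (0 + (3 - v3))         1111111111111111
step 2: eval (v1 <= 2)               1111111111111111
step 3: v1 <- (v3 // 4)              1111000000000000
step 4: v3 <- ((v3 - 6) - 12)        1111000000000000
step 5: v2 <- (max(v3, -9) + v2)     0000111111111111
step 6: v3 <- v1                     0000111111111111
step 7: v1 <- ((v3 - 0) % -2)        1111111111111111
step 8: v2 <- (lane // 2)            1111111111111111

Answer: 9 steps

v2: 0,0,1,1,2,2,3,3,4,4,5,5,6,6,7,7
v1: 0,-1,0,-1,-1,0,-1,0,-1,0,-1,0,-1,0,-1,0
v3: -20,-19,-18,-17,3,4,5,6,7,8,9,10,11,12,13,14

steps = 9; useful = 112; efficiency = 112/144 = 7/9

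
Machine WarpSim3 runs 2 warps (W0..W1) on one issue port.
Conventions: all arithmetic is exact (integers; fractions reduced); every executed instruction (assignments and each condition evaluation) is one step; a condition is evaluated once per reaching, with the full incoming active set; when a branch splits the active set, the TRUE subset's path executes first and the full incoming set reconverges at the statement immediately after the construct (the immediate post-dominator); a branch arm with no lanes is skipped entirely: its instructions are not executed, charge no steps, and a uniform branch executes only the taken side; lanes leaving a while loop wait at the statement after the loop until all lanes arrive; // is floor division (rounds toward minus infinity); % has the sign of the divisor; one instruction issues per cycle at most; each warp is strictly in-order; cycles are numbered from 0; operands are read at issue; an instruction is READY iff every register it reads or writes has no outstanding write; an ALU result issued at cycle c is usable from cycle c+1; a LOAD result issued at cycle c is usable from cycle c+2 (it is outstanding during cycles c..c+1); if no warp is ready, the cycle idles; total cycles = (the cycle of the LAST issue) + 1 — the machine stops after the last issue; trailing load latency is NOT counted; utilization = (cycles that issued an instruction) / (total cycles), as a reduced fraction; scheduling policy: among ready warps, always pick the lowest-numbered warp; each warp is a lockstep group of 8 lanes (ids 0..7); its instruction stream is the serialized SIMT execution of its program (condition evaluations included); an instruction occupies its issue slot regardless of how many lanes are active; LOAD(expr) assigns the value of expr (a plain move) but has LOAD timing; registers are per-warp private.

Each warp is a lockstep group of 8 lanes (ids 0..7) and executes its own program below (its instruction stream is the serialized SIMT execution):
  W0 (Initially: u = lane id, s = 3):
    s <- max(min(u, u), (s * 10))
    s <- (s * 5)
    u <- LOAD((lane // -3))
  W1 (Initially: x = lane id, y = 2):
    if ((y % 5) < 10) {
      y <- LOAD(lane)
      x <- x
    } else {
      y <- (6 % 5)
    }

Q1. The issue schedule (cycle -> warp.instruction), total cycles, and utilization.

cycle 0: W0.I0
cycle 1: W0.I1
cycle 2: W0.I2
cycle 3: W1.I0
cycle 4: W1.I1
cycle 5: W1.I2

Answer: 6 cycles, utilization 1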